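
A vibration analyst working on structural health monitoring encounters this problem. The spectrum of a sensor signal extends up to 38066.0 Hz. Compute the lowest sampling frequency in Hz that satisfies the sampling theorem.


The Nyquist rate is twice the maximum frequency component.
fs_min = 2 * fmax
      = 2 * 38066.0
      = 76132.0 Hz

76132.0


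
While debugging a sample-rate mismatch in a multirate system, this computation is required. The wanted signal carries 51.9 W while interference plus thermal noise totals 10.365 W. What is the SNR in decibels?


SNR in decibels:
SNR = 10 * log10(Ps / Pn)
    = 10 * log10(51.9 / 10.365)
    = 10 * log10(5.0072)
    = 10 * 0.6996
    = 7.0 dB

7.0 dB


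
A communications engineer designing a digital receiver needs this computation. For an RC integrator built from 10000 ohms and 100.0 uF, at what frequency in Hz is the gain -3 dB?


Cutoff frequency of a first-order RC filter:
fc = 1 / (2 * pi * R * C)
C = 100.0 uF = 0.0001 F
fc = 1 / (2 * pi * 10000 * 0.0001)
   = 1 / 6.2831853071796
   = 0.159155 Hz

0.159155 Hz


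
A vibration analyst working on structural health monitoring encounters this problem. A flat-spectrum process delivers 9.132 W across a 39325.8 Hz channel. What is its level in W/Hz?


Power spectral density:
PSD = P / BW
    = 9.132 / 39325.8
    = 0.00023221 W/Hz

0.00023221 W/Hz


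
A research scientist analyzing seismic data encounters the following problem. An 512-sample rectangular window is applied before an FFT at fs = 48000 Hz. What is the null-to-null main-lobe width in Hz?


Main lobe width for a rectangular window:
Width = 2 * fs / N
      = 2 * 48000 / 512
      = 96000 / 512
      = 187.5 Hz

187.5 Hz


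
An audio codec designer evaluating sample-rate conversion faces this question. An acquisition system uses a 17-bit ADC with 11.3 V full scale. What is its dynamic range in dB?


Dynamic range from full-scale to LSB:
V_min = V_max / 2^bits = 11.3 / 2^17
DR = 20 * log10(V_max / V_min)
   = 20 * log10(2^17)
   = 20 * 17 * log10(2)
   = 102.35 dB

102.35 dB


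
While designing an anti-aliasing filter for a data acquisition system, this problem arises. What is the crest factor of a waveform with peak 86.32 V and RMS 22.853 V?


Crest factor is the ratio of peak to RMS:
CF = V_peak / V_rms
   = 86.32 / 22.853
   = 3.7772

3.7772


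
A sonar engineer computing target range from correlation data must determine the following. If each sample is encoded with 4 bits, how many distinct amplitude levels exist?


Number of quantization levels = 2^N
= 2^4
= 16

16


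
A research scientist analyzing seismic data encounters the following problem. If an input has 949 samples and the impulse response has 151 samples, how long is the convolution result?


Linear convolution output length:
L = N + M - 1
  = 949 + 151 - 1
  = 1099 samples

1099


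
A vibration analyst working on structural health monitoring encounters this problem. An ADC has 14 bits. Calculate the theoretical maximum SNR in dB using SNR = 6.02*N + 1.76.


Theoretical SNR for a full-scale sinusoid:
SNR = 6.02 * N + 1.76
    = 6.02 * 14 + 1.76
    = 84.28 + 1.76
    = 86.04 dB

86.04 dB


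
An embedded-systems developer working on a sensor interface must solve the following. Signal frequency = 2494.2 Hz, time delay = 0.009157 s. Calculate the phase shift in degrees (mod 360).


Phase shift from frequency and time delay:
phi = 360 * f * t_delay
    = 360 * 2494.2 * 0.009157
    = 8222.18 degrees
    mod 360 = 302.18 degrees

302.18 degrees


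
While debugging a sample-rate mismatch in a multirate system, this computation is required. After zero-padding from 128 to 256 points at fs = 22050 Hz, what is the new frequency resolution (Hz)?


Frequency resolution after zero-padding:
N_padded = 128 * 2 = 256
df = fs / N_padded
   = 22050 / 256
   = 86.1328 Hz

86.1328 Hz


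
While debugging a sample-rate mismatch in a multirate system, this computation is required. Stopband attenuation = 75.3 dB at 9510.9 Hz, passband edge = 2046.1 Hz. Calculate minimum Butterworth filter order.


Butterworth filter order formula:
n = log10(10^(A/10) - 1) / (2 * log10(f_stop/f_pass))
10^(75.3/10) - 1 = 33884414.6139
f_stop/f_pass = 9510.9 / 2046.1 = 4.6483
n = 5.6422 -> ceil = 6

6


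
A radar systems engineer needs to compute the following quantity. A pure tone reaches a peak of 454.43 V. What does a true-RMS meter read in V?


RMS voltage for a sinusoidal waveform:
V_rms = V_peak / sqrt(2)
      = 454.43 / 1.414214
      = 321.331 V

321.331 V


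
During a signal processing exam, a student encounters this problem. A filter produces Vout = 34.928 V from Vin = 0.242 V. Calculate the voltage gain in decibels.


Voltage gain in dB:
G = 20 * log10(Vout / Vin)
  = 20 * log10(34.928 / 0.242)
  = 20 * log10(144.330579)
  = 20 * 2.159358
  = 43.19 dB

43.19 dB


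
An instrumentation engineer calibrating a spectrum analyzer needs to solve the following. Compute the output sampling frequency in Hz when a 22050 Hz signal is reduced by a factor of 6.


Decimation reduces the sample rate:
fs_out = fs_in / M
       = 22050 / 6
       = 3675.0 Hz

3675.0 Hz


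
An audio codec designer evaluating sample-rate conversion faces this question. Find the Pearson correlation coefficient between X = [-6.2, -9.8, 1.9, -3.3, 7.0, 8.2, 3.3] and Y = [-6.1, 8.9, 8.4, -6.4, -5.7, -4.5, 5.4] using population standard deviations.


Pearson correlation coefficient (population):
r = cov(X,Y) / (std(X) * std(Y))
Mean X = 0.1571, Mean Y = 0.0
Cov(X,Y) = -10.185714
Std(X) = 6.278502, Std(Y) = 6.653034
r = -0.2438

-0.2438


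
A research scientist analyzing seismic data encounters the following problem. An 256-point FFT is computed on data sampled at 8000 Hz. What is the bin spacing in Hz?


DFT frequency resolution:
df = fs / N
   = 8000 / 256
   = 31.25 Hz

31.25 Hz


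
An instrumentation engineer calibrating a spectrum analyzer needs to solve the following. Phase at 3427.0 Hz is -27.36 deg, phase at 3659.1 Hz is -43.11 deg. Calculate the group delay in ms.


Group delay from phase difference:
tau = -d(phi)/d(omega)
d(phi) = -15.75 deg = -0.274889 rad
d(omega) = 2*pi*(3659.1 - 3427.0) = 1458.3273 rad/s
tau = -(-0.274889) / 1458.3273
    = 0.1885 ms

0.1885 ms


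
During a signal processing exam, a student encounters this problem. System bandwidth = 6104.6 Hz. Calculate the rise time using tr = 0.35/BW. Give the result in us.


Rise time from bandwidth relationship:
tr = 0.35 / BW
   = 0.35 / 6104.6
   = 5.733381385e-05 s
   = 57.3338 us

57.3338 us


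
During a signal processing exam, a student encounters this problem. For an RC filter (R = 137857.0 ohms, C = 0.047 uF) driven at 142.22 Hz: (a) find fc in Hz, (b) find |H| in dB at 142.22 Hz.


Step 1 — cutoff frequency:
fc = 1 / (2*pi*R*C)
C = 0.047 uF = 4.7e-08 F
fc = 1 / (2*pi*137857.0*4.7e-08)
   = 24.5637 Hz

Step 2 — magnitude at f = 142.22 Hz:
|H(f)| = 1 / sqrt(1 + (f/fc)^2)
f/fc = 142.22 / 24.5637 = 5.789844
|H| = 1 / sqrt(1 + 33.522294) = 0.1701963
|H|_dB = 20*log10(0.1701963) = -15.38 dB

fc = 24.5637 Hz; |H(142.22 Hz)| = -15.38 dB


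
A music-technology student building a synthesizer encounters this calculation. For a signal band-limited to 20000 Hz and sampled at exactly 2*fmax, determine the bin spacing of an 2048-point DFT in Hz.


Step 1 — Nyquist sampling rate:
fs = 2 * fmax = 2 * 20000 = 40000 Hz

Step 2 — DFT bin spacing:
df = fs / N = 40000 / 2048 = 19.5312 Hz

19.5312 Hz


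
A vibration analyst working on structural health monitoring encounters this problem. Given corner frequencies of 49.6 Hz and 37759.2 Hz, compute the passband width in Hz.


Bandwidth is the difference of -3dB frequencies:
BW = f_high - f_low
   = 37759.2 - 49.6
   = 37709.6 Hz

37709.6 Hz


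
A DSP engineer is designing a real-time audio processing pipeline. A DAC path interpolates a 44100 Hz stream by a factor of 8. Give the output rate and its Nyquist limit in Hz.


Step 1 — output sample rate after interpolation by L:
fs_out = L * fs_in = 8 * 44100 = 352800 Hz

Step 2 — Nyquist frequency of the output stream:
f_Nyq = fs_out / 2 = 352800 / 2 = 176400.0 Hz

fs_out = 352800 Hz; f_Nyquist = 176400.0 Hz


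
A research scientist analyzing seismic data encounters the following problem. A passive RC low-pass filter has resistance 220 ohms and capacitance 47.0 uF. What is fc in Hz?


Cutoff frequency of a first-order RC filter:
fc = 1 / (2 * pi * R * C)
C = 47.0 uF = 4.7e-05 F
fc = 1 / (2 * pi * 220 * 4.7e-05)
   = 1 / 0.064968136076237
   = 15.392161 Hz

15.392161 Hz


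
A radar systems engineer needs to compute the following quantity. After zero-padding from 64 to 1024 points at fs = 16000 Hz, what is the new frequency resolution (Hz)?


Frequency resolution after zero-padding:
N_padded = 64 * 16 = 1024
df = fs / N_padded
   = 16000 / 1024
   = 15.625 Hz

15.625 Hz


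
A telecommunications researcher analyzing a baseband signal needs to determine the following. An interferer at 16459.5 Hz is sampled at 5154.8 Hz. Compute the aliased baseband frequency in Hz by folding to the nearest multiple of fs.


Compute the nearest integer multiple of fs to the signal:
n = round(16459.5 / 5154.8) = 3
f_alias = |16459.5 - 3 * 5154.8|
        = |16459.5 - 15464.4|
        = 995.1 Hz

995.1


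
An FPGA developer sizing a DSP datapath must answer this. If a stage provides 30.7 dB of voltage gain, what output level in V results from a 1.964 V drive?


Output voltage from dB gain:
V_out = V_in * 10^(gain_dB / 20)
      = 1.964 * 10^(30.7 / 20)
      = 1.964 * 34.276779
      = 67.3196 V

67.3196 V


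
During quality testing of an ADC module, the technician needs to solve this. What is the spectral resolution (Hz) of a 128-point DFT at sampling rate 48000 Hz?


DFT frequency resolution:
df = fs / N
   = 48000 / 128
   = 375.0 Hz

375.0 Hz


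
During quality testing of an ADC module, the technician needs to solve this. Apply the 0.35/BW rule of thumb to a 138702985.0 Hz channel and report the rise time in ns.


Rise time from bandwidth relationship:
tr = 0.35 / BW
   = 0.35 / 138702985.0
   = 2.523377561e-09 s
   = 2.5234 ns

2.5234 ns


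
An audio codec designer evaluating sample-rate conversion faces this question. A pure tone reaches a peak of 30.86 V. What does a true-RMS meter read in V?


RMS voltage for a sinusoidal waveform:
V_rms = V_peak / sqrt(2)
      = 30.86 / 1.414214
      = 21.821 V

21.821 V


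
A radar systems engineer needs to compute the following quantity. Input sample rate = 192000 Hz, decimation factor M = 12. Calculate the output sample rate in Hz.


Decimation reduces the sample rate:
fs_out = fs_in / M
       = 192000 / 12
       = 16000.0 Hz

16000.0 Hz


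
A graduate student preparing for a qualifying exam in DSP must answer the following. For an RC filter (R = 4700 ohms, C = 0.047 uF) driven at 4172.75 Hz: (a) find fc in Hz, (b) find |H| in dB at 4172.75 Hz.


Step 1 — cutoff frequency:
fc = 1 / (2*pi*R*C)
C = 0.047 uF = 4.7e-08 F
fc = 1 / (2*pi*4700*4.7e-08)
   = 720.484 Hz

Step 2 — magnitude at f = 4172.75 Hz:
|H(f)| = 1 / sqrt(1 + (f/fc)^2)
f/fc = 4172.75 / 720.484 = 5.791593
|H| = 1 / sqrt(1 + 33.542549) = 0.1701464
|H|_dB = 20*log10(0.1701464) = -15.38 dB

fc = 720.484 Hz; |H(4172.75 Hz)| = -15.38 dB


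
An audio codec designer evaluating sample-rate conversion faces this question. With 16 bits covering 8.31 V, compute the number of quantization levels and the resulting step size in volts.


Step 1 — number of quantization levels:
L = 2^N = 2^16 = 65536

Step 2 — LSB step size:
delta = Vfs / L
      = 8.31 / 65536
      = 0.0001268 V

Levels = 65536; step size = 0.0001268 V


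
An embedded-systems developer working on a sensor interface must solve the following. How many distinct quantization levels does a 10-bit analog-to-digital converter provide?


Number of quantization levels = 2^N
= 2^10
= 1024

1024


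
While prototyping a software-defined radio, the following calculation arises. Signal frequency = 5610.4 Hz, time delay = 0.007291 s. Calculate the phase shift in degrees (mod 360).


Phase shift from frequency and time delay:
phi = 360 * f * t_delay
    = 360 * 5610.4 * 0.007291
    = 14725.95 degrees
    mod 360 = 325.95 degrees

325.95 degrees


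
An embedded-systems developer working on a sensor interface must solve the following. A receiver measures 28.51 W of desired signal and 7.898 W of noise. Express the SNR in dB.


SNR in decibels:
SNR = 10 * log10(Ps / Pn)
    = 10 * log10(28.51 / 7.898)
    = 10 * log10(3.6098)
    = 10 * 0.5575
    = 5.57 dB

5.57 dB


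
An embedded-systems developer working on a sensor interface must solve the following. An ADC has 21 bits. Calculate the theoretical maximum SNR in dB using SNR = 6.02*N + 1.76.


Theoretical SNR for a full-scale sinusoid:
SNR = 6.02 * N + 1.76
    = 6.02 * 21 + 1.76
    = 126.42 + 1.76
    = 128.18 dB

128.18 dB


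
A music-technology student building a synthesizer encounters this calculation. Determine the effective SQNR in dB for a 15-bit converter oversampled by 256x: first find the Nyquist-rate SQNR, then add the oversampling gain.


Step 1 — baseline SQNR at Nyquist:
SQNR_base = 6.02*N + 1.76
          = 6.02*15 + 1.76
          = 92.06 dB

Step 2 — oversampling processing gain:
G = 10*log10(OSR) = 10*log10(256) = 24.08 dB

Step 3 — total:
SQNR_total = 92.06 + 24.08 = 116.14 dB

Base SQNR = 92.06 dB; oversampled SQNR = 116.14 dB


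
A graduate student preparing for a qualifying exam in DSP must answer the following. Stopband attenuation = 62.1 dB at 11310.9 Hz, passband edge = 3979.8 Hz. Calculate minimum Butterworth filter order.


Butterworth filter order formula:
n = log10(10^(A/10) - 1) / (2 * log10(f_stop/f_pass))
10^(62.1/10) - 1 = 1621809.0974
f_stop/f_pass = 11310.9 / 3979.8 = 2.8421
n = 6.8447 -> ceil = 7

7


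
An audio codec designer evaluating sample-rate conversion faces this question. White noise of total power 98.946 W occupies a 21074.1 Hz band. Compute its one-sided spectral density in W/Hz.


Power spectral density:
PSD = P / BW
    = 98.946 / 21074.1
    = 0.00469515 W/Hz

0.00469515 W/Hz


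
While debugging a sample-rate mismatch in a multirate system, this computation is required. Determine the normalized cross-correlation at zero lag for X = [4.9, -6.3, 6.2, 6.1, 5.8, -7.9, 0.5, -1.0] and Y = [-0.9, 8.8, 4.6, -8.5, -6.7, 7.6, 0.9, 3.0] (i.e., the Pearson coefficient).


Pearson correlation coefficient (population):
r = cov(X,Y) / (std(X) * std(Y))
Mean X = 1.0375, Mean Y = 1.1
Cov(X,Y) = -24.22
Std(X) = 5.338993, Std(Y) = 5.857047
r = -0.7745

-0.7745


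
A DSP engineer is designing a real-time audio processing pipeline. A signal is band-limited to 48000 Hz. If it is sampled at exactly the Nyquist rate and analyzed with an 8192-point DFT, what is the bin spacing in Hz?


Step 1 — Nyquist sampling rate:
fs = 2 * fmax = 2 * 48000 = 96000 Hz

Step 2 — DFT bin spacing:
df = fs / N = 96000 / 8192 = 11.7188 Hz

11.7188 Hz


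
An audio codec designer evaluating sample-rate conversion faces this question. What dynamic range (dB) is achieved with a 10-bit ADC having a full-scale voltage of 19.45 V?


Dynamic range from full-scale to LSB:
V_min = V_max / 2^bits = 19.45 / 2^10
DR = 20 * log10(V_max / V_min)
   = 20 * log10(2^10)
   = 20 * 10 * log10(2)
   = 60.21 dB

60.21 dB


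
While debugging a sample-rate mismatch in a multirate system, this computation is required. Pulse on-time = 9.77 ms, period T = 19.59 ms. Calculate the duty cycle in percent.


Duty cycle as a percentage:
DC = (t_on / T) * 100
   = (9.77 / 19.59) * 100
   = 0.498724 * 100
   = 49.87 %

49.87 %


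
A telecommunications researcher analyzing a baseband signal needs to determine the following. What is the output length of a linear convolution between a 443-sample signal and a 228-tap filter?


Linear convolution output length:
L = N + M - 1
  = 443 + 228 - 1
  = 670 samples

670


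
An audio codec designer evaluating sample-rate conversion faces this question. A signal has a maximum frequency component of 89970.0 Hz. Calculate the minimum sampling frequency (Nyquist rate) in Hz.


The Nyquist rate is twice the maximum frequency component.
fs_min = 2 * fmax
      = 2 * 89970.0
      = 179940.0 Hz

179940.0


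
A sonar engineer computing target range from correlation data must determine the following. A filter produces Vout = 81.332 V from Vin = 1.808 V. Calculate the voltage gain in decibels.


Voltage gain in dB:
G = 20 * log10(Vout / Vin)
  = 20 * log10(81.332 / 1.808)
  = 20 * log10(44.984513)
  = 20 * 1.653063
  = 33.06 dB

33.06 dB


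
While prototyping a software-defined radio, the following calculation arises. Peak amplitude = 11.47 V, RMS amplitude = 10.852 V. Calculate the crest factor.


Crest factor is the ratio of peak to RMS:
CF = V_peak / V_rms
   = 11.47 / 10.852
   = 1.0569

1.0569


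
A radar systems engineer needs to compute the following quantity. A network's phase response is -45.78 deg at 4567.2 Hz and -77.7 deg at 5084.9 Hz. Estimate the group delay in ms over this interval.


Group delay from phase difference:
tau = -d(phi)/d(omega)
d(phi) = -31.92 deg = -0.557109 rad
d(omega) = 2*pi*(5084.9 - 4567.2) = 3252.805 rad/s
tau = -(-0.557109) / 3252.805
    = 0.1713 ms

0.1713 ms


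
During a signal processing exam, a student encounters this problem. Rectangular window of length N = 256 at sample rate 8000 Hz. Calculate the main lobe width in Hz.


Main lobe width for a rectangular window:
Width = 2 * fs / N
      = 2 * 8000 / 256
      = 16000 / 256
      = 62.5 Hz

62.5 Hz


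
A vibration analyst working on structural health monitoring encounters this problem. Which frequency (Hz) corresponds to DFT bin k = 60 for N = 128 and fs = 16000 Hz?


Frequency of DFT bin k:
f_k = k * fs / N
    = 60 * 16000 / 128
    = 960000 / 128
    = 7500.0 Hz

7500.0 Hz


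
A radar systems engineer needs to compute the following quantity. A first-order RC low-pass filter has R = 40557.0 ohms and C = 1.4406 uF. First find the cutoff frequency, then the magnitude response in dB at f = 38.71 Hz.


Step 1 — cutoff frequency:
fc = 1 / (2*pi*R*C)
C = 1.4406 uF = 1.4406e-06 F
fc = 1 / (2*pi*40557.0*1.4406e-06)
   = 2.72402 Hz

Step 2 — magnitude at f = 38.71 Hz:
|H(f)| = 1 / sqrt(1 + (f/fc)^2)
f/fc = 38.71 / 2.72402 = 14.210615
|H| = 1 / sqrt(1 + 201.941579) = 0.0701963
|H|_dB = 20*log10(0.0701963) = -23.07 dB

fc = 2.72402 Hz; |H(38.71 Hz)| = -23.07 dB


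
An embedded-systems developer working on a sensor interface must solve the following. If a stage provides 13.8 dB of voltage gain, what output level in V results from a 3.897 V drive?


Output voltage from dB gain:
V_out = V_in * 10^(gain_dB / 20)
      = 3.897 * 10^(13.8 / 20)
      = 3.897 * 4.897788
      = 19.0867 V

19.0867 V


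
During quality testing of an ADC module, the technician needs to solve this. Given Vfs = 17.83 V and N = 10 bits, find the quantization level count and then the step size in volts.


Step 1 — number of quantization levels:
L = 2^N = 2^10 = 1024

Step 2 — LSB step size:
delta = Vfs / L
      = 17.83 / 1024
      = 0.01741211 V

Levels = 1024; step size = 0.01741211 V


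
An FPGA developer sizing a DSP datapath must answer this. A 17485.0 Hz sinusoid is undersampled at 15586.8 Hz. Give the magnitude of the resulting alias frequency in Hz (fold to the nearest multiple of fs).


Compute the nearest integer multiple of fs to the signal:
n = round(17485.0 / 15586.8) = 1
f_alias = |17485.0 - 1 * 15586.8|
        = |17485.0 - 15586.8|
        = 1898.2 Hz

1898.2


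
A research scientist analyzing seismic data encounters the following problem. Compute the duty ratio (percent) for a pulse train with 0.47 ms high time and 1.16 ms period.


Duty cycle as a percentage:
DC = (t_on / T) * 100
   = (0.47 / 1.16) * 100
   = 0.405172 * 100
   = 40.52 %

40.52 %


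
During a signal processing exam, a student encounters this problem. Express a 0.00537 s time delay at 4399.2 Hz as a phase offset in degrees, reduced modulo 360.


Phase shift from frequency and time delay:
phi = 360 * f * t_delay
    = 360 * 4399.2 * 0.00537
    = 8504.53 degrees
    mod 360 = 224.53 degrees

224.53 degrees


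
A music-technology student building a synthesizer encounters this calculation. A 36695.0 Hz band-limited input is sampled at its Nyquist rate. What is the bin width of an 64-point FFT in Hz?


Step 1 — Nyquist sampling rate:
fs = 2 * fmax = 2 * 36695.0 = 73390.0 Hz

Step 2 — DFT bin spacing:
df = fs / N = 73390.0 / 64 = 1146.7188 Hz

1146.7188 Hz


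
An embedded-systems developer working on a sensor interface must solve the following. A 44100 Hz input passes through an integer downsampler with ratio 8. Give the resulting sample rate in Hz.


Decimation reduces the sample rate:
fs_out = fs_in / M
       = 44100 / 8
       = 5512.5 Hz

5512.5 Hz


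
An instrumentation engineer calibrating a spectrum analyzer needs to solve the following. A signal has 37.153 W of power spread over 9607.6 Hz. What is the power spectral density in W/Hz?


Power spectral density:
PSD = P / BW
    = 37.153 / 9607.6
    = 0.00386704 W/Hz

0.00386704 W/Hz


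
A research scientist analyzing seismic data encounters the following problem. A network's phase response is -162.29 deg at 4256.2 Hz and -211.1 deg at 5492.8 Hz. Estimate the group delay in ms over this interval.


Group delay from phase difference:
tau = -d(phi)/d(omega)
d(phi) = -48.81 deg = -0.851895 rad
d(omega) = 2*pi*(5492.8 - 4256.2) = 7769.787 rad/s
tau = -(-0.851895) / 7769.787
    = 0.1096 ms

0.1096 ms


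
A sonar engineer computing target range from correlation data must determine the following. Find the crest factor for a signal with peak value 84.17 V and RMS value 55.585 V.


Crest factor is the ratio of peak to RMS:
CF = V_peak / V_rms
   = 84.17 / 55.585
   = 1.5143

1.5143


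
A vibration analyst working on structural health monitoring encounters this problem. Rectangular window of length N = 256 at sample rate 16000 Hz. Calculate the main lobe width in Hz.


Main lobe width for a rectangular window:
Width = 2 * fs / N
      = 2 * 16000 / 256
      = 32000 / 256
      = 125.0 Hz

125.0 Hz


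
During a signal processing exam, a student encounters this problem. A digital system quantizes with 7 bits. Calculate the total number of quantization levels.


Number of quantization levels = 2^N
= 2^7
= 128

128


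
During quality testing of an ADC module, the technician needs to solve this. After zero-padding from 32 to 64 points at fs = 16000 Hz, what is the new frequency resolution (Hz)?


Frequency resolution after zero-padding:
N_padded = 32 * 2 = 64
df = fs / N_padded
   = 16000 / 64
   = 250.0 Hz

250.0 Hz


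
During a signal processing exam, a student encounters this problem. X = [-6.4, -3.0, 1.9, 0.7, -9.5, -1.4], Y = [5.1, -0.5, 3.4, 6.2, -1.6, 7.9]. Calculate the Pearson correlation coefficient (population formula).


Pearson correlation coefficient (population):
r = cov(X,Y) / (std(X) * std(Y))
Mean X = -2.95, Mean Y = 3.4167
Cov(X,Y) = 7.379167
Std(X) = 3.959272, Std(Y) = 3.444521
r = 0.5411

0.5411


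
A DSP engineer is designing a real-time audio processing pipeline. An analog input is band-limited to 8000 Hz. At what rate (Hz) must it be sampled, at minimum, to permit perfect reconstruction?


The Nyquist rate is twice the maximum frequency component.
fs_min = 2 * fmax
      = 2 * 8000
      = 16000 Hz

16000


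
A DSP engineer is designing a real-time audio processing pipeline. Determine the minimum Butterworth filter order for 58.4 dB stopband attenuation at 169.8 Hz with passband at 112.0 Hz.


Butterworth filter order formula:
n = log10(10^(A/10) - 1) / (2 * log10(f_stop/f_pass))
10^(58.4/10) - 1 = 691829.9709
f_stop/f_pass = 169.8 / 112.0 = 1.5161
n = 16.1576 -> ceil = 17

17


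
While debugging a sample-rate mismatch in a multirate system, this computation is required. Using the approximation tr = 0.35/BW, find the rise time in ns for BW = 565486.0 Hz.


Rise time from bandwidth relationship:
tr = 0.35 / BW
   = 0.35 / 565486.0
   = 6.189366315e-07 s
   = 618.9366 ns

618.9366 ns


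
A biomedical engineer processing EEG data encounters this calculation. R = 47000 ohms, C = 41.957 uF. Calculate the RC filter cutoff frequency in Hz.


Cutoff frequency of a first-order RC filter:
fc = 1 / (2 * pi * R * C)
C = 41.957 uF = 4.1957e-05 F
fc = 1 / (2 * pi * 47000 * 4.1957e-05)
   = 1 / 12.390309478867
   = 0.080708 Hz

0.080708 Hz


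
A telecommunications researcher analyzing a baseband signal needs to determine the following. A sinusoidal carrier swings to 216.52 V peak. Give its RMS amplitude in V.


RMS voltage for a sinusoidal waveform:
V_rms = V_peak / sqrt(2)
      = 216.52 / 1.414214
      = 153.103 V

153.103 V


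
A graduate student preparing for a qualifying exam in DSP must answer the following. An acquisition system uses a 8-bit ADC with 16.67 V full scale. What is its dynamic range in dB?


Dynamic range from full-scale to LSB:
V_min = V_max / 2^bits = 16.67 / 2^8
DR = 20 * log10(V_max / V_min)
   = 20 * log10(2^8)
   = 20 * 8 * log10(2)
   = 48.16 dB

48.16 dB


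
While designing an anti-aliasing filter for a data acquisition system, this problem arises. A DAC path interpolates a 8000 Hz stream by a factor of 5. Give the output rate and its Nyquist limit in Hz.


Step 1 — output sample rate after interpolation by L:
fs_out = L * fs_in = 5 * 8000 = 40000 Hz

Step 2 — Nyquist frequency of the output stream:
f_Nyq = fs_out / 2 = 40000 / 2 = 20000.0 Hz

fs_out = 40000 Hz; f_Nyquist = 20000.0 Hz


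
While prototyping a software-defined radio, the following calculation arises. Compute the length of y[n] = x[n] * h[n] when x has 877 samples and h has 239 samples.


Linear convolution output length:
L = N + M - 1
  = 877 + 239 - 1
  = 1115 samples

1115


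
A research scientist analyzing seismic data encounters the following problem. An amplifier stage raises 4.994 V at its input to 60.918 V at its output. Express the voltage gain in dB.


Voltage gain in dB:
G = 20 * log10(Vout / Vin)
  = 20 * log10(60.918 / 4.994)
  = 20 * log10(12.198238)
  = 20 * 1.086297
  = 21.73 dB

21.73 dB


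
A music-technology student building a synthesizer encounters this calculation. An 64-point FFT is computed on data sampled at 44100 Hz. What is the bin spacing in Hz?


DFT frequency resolution:
df = fs / N
   = 44100 / 64
   = 689.0625 Hz

689.0625 Hz


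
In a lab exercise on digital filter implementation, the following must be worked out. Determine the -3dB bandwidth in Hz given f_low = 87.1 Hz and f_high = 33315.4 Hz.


Bandwidth is the difference of -3dB frequencies:
BW = f_high - f_low
   = 33315.4 - 87.1
   = 33228.3 Hz

33228.3 Hz


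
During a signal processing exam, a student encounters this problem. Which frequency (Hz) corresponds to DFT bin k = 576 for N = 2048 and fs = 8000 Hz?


Frequency of DFT bin k:
f_k = k * fs / N
    = 576 * 8000 / 2048
    = 4608000 / 2048
    = 2250.0 Hz

2250.0 Hz


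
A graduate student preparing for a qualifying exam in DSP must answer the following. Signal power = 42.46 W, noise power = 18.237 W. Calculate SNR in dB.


SNR in decibels:
SNR = 10 * log10(Ps / Pn)
    = 10 * log10(42.46 / 18.237)
    = 10 * log10(2.3282)
    = 10 * 0.367
    = 3.67 dB

3.67 dB


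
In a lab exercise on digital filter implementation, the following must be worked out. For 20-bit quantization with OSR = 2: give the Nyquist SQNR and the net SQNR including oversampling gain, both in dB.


Step 1 — baseline SQNR at Nyquist:
SQNR_base = 6.02*N + 1.76
          = 6.02*20 + 1.76
          = 122.16 dB

Step 2 — oversampling processing gain:
G = 10*log10(OSR) = 10*log10(2) = 3.01 dB

Step 3 — total:
SQNR_total = 122.16 + 3.01 = 125.17 dB

Base SQNR = 122.16 dB; oversampled SQNR = 125.17 dB


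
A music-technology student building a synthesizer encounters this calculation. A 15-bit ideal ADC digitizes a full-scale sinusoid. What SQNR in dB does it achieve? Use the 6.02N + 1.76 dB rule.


Theoretical SNR for a full-scale sinusoid:
SNR = 6.02 * N + 1.76
    = 6.02 * 15 + 1.76
    = 90.3 + 1.76
    = 92.06 dB

92.06 dB


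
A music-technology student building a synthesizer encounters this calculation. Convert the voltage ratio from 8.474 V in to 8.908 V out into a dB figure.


Voltage gain in dB:
G = 20 * log10(Vout / Vin)
  = 20 * log10(8.908 / 8.474)
  = 20 * log10(1.051215)
  = 20 * 0.021692
  = 0.43 dB

0.43 dB


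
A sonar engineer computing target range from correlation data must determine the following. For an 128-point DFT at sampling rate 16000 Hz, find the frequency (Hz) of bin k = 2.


Frequency of DFT bin k:
f_k = k * fs / N
    = 2 * 16000 / 128
    = 32000 / 128
    = 250.0 Hz

250.0 Hz


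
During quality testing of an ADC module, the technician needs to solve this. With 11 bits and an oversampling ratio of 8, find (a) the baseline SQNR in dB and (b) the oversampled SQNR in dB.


Step 1 — baseline SQNR at Nyquist:
SQNR_base = 6.02*N + 1.76
          = 6.02*11 + 1.76
          = 67.98 dB

Step 2 — oversampling processing gain:
G = 10*log10(OSR) = 10*log10(8) = 9.03 dB

Step 3 — total:
SQNR_total = 67.98 + 9.03 = 77.01 dB

Base SQNR = 67.98 dB; oversampled SQNR = 77.01 dB


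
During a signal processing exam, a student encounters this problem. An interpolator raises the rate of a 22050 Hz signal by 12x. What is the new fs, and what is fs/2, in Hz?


Step 1 — output sample rate after interpolation by L:
fs_out = L * fs_in = 12 * 22050 = 264600 Hz

Step 2 — Nyquist frequency of the output stream:
f_Nyq = fs_out / 2 = 264600 / 2 = 132300.0 Hz

fs_out = 264600 Hz; f_Nyquist = 132300.0 Hz


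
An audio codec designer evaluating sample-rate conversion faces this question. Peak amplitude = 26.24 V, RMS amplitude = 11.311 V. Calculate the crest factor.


Crest factor is the ratio of peak to RMS:
CF = V_peak / V_rms
   = 26.24 / 11.311
   = 2.3199

2.3199


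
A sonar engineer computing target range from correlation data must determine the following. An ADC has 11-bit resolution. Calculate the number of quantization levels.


Number of quantization levels = 2^N
= 2^11
= 2048

2048


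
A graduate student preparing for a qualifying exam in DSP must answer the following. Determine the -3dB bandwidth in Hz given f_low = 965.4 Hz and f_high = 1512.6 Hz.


Bandwidth is the difference of -3dB frequencies:
BW = f_high - f_low
   = 1512.6 - 965.4
   = 547.2 Hz

547.2 Hz


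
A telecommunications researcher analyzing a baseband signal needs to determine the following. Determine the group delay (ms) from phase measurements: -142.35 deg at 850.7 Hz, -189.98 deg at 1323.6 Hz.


Group delay from phase difference:
tau = -d(phi)/d(omega)
d(phi) = -47.63 deg = -0.8313 rad
d(omega) = 2*pi*(1323.6 - 850.7) = 2971.3183 rad/s
tau = -(-0.8313) / 2971.3183
    = 0.2798 ms

0.2798 ms


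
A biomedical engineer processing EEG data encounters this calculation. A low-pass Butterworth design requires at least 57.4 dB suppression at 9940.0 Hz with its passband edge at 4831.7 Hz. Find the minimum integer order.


Butterworth filter order formula:
n = log10(10^(A/10) - 1) / (2 * log10(f_stop/f_pass))
10^(57.4/10) - 1 = 549539.8739
f_stop/f_pass = 9940.0 / 4831.7 = 2.0572
n = 9.1609 -> ceil = 10

10


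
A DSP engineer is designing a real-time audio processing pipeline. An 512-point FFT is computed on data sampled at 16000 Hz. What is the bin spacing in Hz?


DFT frequency resolution:
df = fs / N
   = 16000 / 512
   = 31.25 Hz

31.25 Hz


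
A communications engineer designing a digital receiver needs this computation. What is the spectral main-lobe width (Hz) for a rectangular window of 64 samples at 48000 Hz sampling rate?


Main lobe width for a rectangular window:
Width = 2 * fs / N
      = 2 * 48000 / 64
      = 96000 / 64
      = 1500.0 Hz

1500.0 Hz


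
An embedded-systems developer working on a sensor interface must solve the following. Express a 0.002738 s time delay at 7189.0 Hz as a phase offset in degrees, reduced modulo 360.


Phase shift from frequency and time delay:
phi = 360 * f * t_delay
    = 360 * 7189.0 * 0.002738
    = 7086.05 degrees
    mod 360 = 246.05 degrees

246.05 degrees


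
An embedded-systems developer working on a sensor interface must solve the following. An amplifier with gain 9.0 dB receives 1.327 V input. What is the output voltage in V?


Output voltage from dB gain:
V_out = V_in * 10^(gain_dB / 20)
      = 1.327 * 10^(9.0 / 20)
      = 1.327 * 2.818383
      = 3.74 V

3.74 V


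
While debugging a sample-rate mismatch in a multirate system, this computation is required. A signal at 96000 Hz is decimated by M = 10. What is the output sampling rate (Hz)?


Decimation reduces the sample rate:
fs_out = fs_in / M
       = 96000 / 10
       = 9600.0 Hz

9600.0 Hz


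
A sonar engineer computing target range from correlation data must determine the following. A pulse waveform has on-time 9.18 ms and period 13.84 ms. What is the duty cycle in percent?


Duty cycle as a percentage:
DC = (t_on / T) * 100
   = (9.18 / 13.84) * 100
   = 0.663295 * 100
   = 66.33 %

66.33 %


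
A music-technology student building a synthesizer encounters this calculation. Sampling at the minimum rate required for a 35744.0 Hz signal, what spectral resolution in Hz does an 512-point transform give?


Step 1 — Nyquist sampling rate:
fs = 2 * fmax = 2 * 35744.0 = 71488.0 Hz

Step 2 — DFT bin spacing:
df = fs / N = 71488.0 / 512 = 139.625 Hz

139.625 Hz


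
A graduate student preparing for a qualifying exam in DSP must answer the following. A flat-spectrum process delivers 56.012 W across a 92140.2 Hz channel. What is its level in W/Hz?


Power spectral density:
PSD = P / BW
    = 56.012 / 92140.2
    = 0.0006079 W/Hz

0.0006079 W/Hz


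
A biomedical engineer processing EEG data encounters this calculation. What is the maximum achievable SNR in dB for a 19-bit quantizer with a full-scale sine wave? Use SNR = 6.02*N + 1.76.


Theoretical SNR for a full-scale sinusoid:
SNR = 6.02 * N + 1.76
    = 6.02 * 19 + 1.76
    = 114.38 + 1.76
    = 116.14 dB

116.14 dB


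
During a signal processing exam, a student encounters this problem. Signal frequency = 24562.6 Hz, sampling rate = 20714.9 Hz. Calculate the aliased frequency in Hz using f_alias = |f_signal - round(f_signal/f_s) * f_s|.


Compute the nearest integer multiple of fs to the signal:
n = round(24562.6 / 20714.9) = 1
f_alias = |24562.6 - 1 * 20714.9|
        = |24562.6 - 20714.9|
        = 3847.7 Hz

3847.7


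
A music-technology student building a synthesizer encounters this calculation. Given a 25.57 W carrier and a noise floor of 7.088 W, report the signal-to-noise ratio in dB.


SNR in decibels:
SNR = 10 * log10(Ps / Pn)
    = 10 * log10(25.57 / 7.088)
    = 10 * log10(3.6075)
    = 10 * 0.5572
    = 5.57 dB

5.57 dB


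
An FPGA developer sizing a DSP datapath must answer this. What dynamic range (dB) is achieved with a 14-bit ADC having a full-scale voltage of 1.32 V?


Dynamic range from full-scale to LSB:
V_min = V_max / 2^bits = 1.32 / 2^14
DR = 20 * log10(V_max / V_min)
   = 20 * log10(2^14)
   = 20 * 14 * log10(2)
   = 84.29 dB

84.29 dB


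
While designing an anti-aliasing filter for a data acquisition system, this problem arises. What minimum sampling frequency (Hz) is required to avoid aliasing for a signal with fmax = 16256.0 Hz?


The Nyquist rate is twice the maximum frequency component.
fs_min = 2 * fmax
      = 2 * 16256.0
      = 32512.0 Hz

32512.0


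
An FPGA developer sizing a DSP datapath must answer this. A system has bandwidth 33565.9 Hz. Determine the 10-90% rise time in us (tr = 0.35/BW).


Rise time from bandwidth relationship:
tr = 0.35 / BW
   = 0.35 / 33565.9
   = 1.042724908e-05 s
   = 10.4272 us

10.4272 us


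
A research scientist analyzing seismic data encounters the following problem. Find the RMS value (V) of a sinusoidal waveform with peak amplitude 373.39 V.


RMS voltage for a sinusoidal waveform:
V_rms = V_peak / sqrt(2)
      = 373.39 / 1.414214
      = 264.027 V

264.027 V


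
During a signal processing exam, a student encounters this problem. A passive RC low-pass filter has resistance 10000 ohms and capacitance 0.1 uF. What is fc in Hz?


Cutoff frequency of a first-order RC filter:
fc = 1 / (2 * pi * R * C)
C = 0.1 uF = 1e-07 F
fc = 1 / (2 * pi * 10000 * 1e-07)
   = 1 / 0.0062831853071796
   = 159.154943 Hz

159.154943 Hz


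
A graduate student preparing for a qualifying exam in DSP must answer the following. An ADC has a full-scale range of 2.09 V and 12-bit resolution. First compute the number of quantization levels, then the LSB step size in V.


Step 1 — number of quantization levels:
L = 2^N = 2^12 = 4096

Step 2 — LSB step size:
delta = Vfs / L
      = 2.09 / 4096
      = 0.00051025 V

Levels = 4096; step size = 0.00051025 V


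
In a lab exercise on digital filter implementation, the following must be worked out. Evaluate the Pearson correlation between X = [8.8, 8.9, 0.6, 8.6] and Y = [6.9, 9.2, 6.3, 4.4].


Pearson correlation coefficient (population):
r = cov(X,Y) / (std(X) * std(Y))
Mean X = 6.725, Mean Y = 6.7
Cov(X,Y) = 0.9975
Std(X) = 3.53792, Std(Y) = 1.713184
r = 0.1646

0.1646


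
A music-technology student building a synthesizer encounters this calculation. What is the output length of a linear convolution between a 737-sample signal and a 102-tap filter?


Linear convolution output length:
L = N + M - 1
  = 737 + 102 - 1
  = 838 samples

838


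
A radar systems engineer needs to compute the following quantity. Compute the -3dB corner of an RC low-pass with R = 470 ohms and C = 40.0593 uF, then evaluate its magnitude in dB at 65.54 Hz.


Step 1 — cutoff frequency:
fc = 1 / (2*pi*R*C)
C = 40.0593 uF = 4.00593e-05 F
fc = 1 / (2*pi*470*4.00593e-05)
   = 8.45316 Hz

Step 2 — magnitude at f = 65.54 Hz:
|H(f)| = 1 / sqrt(1 + (f/fc)^2)
f/fc = 65.54 / 8.45316 = 7.753314
|H| = 1 / sqrt(1 + 60.113878) = 0.1279175
|H|_dB = 20*log10(0.1279175) = -17.86 dB

fc = 8.45316 Hz; |H(65.54 Hz)| = -17.86 dB


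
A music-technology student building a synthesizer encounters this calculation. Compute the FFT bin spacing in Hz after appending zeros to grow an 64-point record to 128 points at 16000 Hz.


Frequency resolution after zero-padding:
N_padded = 64 * 2 = 128
df = fs / N_padded
   = 16000 / 128
   = 125.0 Hz

125.0 Hz


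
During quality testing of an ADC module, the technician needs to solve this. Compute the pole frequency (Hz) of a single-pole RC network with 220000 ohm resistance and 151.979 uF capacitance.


Cutoff frequency of a first-order RC filter:
fc = 1 / (2 * pi * R * C)
C = 151.979 uF = 0.000151979 F
fc = 1 / (2 * pi * 220000 * 0.000151979)
   = 1 / 210.08068835597
   = 0.00476 Hz

0.00476 Hz


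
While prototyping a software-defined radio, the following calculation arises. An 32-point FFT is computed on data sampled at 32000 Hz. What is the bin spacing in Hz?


DFT frequency resolution:
df = fs / N
   = 32000 / 32
   = 1000.0 Hz

1000.0 Hz


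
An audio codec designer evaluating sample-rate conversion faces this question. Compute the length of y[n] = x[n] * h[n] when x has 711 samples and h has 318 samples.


Linear convolution output length:
L = N + M - 1
  = 711 + 318 - 1
  = 1028 samples

1028


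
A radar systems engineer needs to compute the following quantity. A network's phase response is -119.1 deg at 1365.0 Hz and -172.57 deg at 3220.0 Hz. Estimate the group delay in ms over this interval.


Group delay from phase difference:
tau = -d(phi)/d(omega)
d(phi) = -53.47 deg = -0.933228 rad
d(omega) = 2*pi*(3220.0 - 1365.0) = 11655.3087 rad/s
tau = -(-0.933228) / 11655.3087
    = 0.0801 ms

0.0801 ms
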